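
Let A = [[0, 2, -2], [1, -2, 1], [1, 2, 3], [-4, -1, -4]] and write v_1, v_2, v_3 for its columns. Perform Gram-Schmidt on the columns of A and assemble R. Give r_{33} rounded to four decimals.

r_{33} = 2.7859

v_1 = (0, 1, 1, -4); ‖v_1‖ = 4.2426, so q_1 = (0.0000, 0.2357, 0.2357, -0.9428).
q_1·v_2 = 0.0000·2 + 0.2357·(-2) + 0.2357·2 + (-0.9428)·(-1) = 0.9428.
u_2 = v_2 − 0.9428·q_1 = (2.0000, -2.2222, 1.7778, -0.1111).
‖u_2‖ = 3.4801, so q_2 = (0.5747, -0.6386, 0.5108, -0.0319).
q_1·v_3 = 0.0000·(-2) + 0.2357·1 + 0.2357·3 + (-0.9428)·(-4) = 4.7140; q_2·v_3 = 0.5747·(-2) + (-0.6386)·1 + 0.5108·3 + (-0.0319)·(-4) = -0.1277.
u_3 = v_3 − 4.7140·q_1 + 0.1277·q_2 = (-1.9266, -0.1927, 1.9541, 0.4404).
r_{33} = ‖u_3‖ = 2.7859.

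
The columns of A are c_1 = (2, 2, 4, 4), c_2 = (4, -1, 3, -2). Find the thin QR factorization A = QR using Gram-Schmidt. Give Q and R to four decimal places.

e_1 = c_1/‖c_1‖ = (2, 2, 4, 4)/6.3246 = (0.3162, 0.3162, 0.6325, 0.6325).
r_{12} = e_1·c_2 = 1.5811.
u_2 = c_2 − 1.5811·e_1 = (3.5000, -1.5000, 2.0000, -3.0000).
‖u_2‖ = 5.2440, so e_2 = (0.6674, -0.2860, 0.3814, -0.5721).

Q = [[0.3162, 0.6674], [0.3162, -0.2860], [0.6325, 0.3814], [0.6325, -0.5721]], R = [[6.3246, 1.5811], [0.0000, 5.2440]]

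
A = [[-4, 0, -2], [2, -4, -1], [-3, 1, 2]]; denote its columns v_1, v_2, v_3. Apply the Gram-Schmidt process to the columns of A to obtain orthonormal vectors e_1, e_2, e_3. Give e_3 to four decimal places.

e_1 = v_1/‖v_1‖ = (-4, 2, -3)/5.3852 = (-0.7428, 0.3714, -0.5571).
r_{12} = e_1·v_2 = -2.0426.
u_2 = v_2 + 2.0426·e_1 = (-1.5172, -3.2414, -0.1379).
‖u_2‖ = 3.5816, so e_2 = (-0.4236, -0.9050, -0.0385).
r_{13} = e_1·v_3 = 0.0000; r_{23} = e_2·v_3 = 1.6752.
u_3 = v_3 + 0.0000·e_1 − 1.6752·e_2 = (-1.2903, 0.5161, 2.0645).
‖u_3‖ = 2.4887, so e_3 = (-0.5185, 0.2074, 0.8296).

e_3 = (-0.5185, 0.2074, 0.8296)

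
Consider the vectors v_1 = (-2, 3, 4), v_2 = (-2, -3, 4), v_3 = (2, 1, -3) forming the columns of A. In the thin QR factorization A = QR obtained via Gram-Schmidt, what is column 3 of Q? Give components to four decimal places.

e_3 = (0.8944, 0.0000, 0.4472)

e_1 = v_1/‖v_1‖ = (-2, 3, 4)/5.3852 = (-0.3714, 0.5571, 0.7428).
r_{12} = e_1·v_2 = 2.0426.
u_2 = v_2 − 2.0426·e_1 = (-1.2414, -4.1379, 2.4828).
‖u_2‖ = 4.9827, so e_2 = (-0.2491, -0.8305, 0.4983).
r_{13} = e_1·v_3 = -2.4140; r_{23} = e_2·v_3 = -2.8235.
u_3 = v_3 + 2.4140·e_1 + 2.8235·e_2 = (0.4000, 0.0000, 0.2000).
‖u_3‖ = 0.4472, so e_3 = (0.8944, 0.0000, 0.4472).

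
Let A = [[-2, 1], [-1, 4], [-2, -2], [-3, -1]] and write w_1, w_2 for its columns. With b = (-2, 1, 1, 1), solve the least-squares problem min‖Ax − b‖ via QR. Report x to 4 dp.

x = (-0.1089, -0.0405)

w_1 = (-2, -1, -2, -3); ‖w_1‖ = 4.2426, so e_1 = (-0.4714, -0.2357, -0.4714, -0.7071).
e_1·w_2 = (-0.4714)·1 + (-0.2357)·4 + (-0.4714)·(-2) + (-0.7071)·(-1) = 0.2357.
u_2 = w_2 − 0.2357·e_1 = (1.1111, 4.0556, -1.8889, -0.8333).
‖u_2‖ = 4.6845, so e_2 = (0.2372, 0.8657, -0.4032, -0.1779).
Qᵀb = (-0.4714, -0.1898).
Back-substitute: x_2 = -0.1898/4.6845 = -0.0405.
x_1 = (-0.4714 − 0.2357·(-0.0405))/4.2426 = -0.1089.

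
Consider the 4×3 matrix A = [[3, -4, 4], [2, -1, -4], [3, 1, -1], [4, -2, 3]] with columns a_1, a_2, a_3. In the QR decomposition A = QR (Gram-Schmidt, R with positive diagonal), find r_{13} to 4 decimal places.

r_{13} = 2.1089

q_1 = a_1/‖a_1‖ = (3, 2, 3, 4)/6.1644 = (0.4867, 0.3244, 0.4867, 0.6489).
r_{13} = q_1·a_3 = 2.1089.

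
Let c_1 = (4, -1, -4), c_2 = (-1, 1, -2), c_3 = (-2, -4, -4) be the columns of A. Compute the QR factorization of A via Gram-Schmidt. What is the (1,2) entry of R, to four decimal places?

c_1 = (4, -1, -4); ‖c_1‖ = 5.7446, so e_1 = (0.6963, -0.1741, -0.6963).
r_{12} = e_1·c_2 = 0.5222.

r_{12} = 0.5222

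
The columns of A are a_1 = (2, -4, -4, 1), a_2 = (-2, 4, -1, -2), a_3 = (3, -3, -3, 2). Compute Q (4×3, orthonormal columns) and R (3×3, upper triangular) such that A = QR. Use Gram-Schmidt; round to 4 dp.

Q = [[0.3288, -0.2548, 0.6533], [-0.6576, 0.5097, 0.5542], [-0.6576, -0.7310, -0.1011], [0.1644, -0.3755, 0.5057]], R = [[6.0828, -2.9592, 5.2608], [0.0000, 4.0303, -0.8517], [0.0000, 0.0000, 1.6121]]

q_1 = a_1/‖a_1‖ = (2, -4, -4, 1)/6.0828 = (0.3288, -0.6576, -0.6576, 0.1644).
r_{12} = q_1·a_2 = -2.9592.
u_2 = a_2 + 2.9592·q_1 = (-1.0270, 2.0541, -2.9459, -1.5135).
‖u_2‖ = 4.0303, so q_2 = (-0.2548, 0.5097, -0.7310, -0.3755).
r_{13} = q_1·a_3 = 5.2608; r_{23} = q_2·a_3 = -0.8517.
u_3 = a_3 − 5.2608·q_1 + 0.8517·q_2 = (1.0532, 0.8935, -0.1631, 0.8153).
‖u_3‖ = 1.6121, so q_3 = (0.6533, 0.5542, -0.1011, 0.5057).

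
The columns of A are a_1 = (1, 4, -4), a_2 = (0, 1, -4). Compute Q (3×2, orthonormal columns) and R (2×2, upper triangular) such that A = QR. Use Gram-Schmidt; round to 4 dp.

Q = [[0.1741, -0.2744], [0.6963, -0.6448], [-0.6963, -0.7134]], R = [[5.7446, 3.4816], [0.0000, 2.2088]]

a_1 = (1, 4, -4); ‖a_1‖ = 5.7446, so q_1 = (0.1741, 0.6963, -0.6963).
q_1·a_2 = 0.1741·0 + 0.6963·1 + (-0.6963)·(-4) = 3.4816.
u_2 = a_2 − 3.4816·q_1 = (-0.6061, -1.4242, -1.5758).
‖u_2‖ = 2.2088, so q_2 = (-0.2744, -0.6448, -0.7134).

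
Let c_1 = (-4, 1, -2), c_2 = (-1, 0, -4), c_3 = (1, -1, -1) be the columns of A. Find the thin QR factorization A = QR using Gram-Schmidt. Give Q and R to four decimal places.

Q = [[-0.8729, 0.4037, -0.2741], [0.2182, -0.1794, -0.9593], [-0.4364, -0.8971, 0.0685]], R = [[4.5826, 2.6186, -0.6547], [0.0000, 3.1848, 1.4803], [0.0000, 0.0000, 0.6167]]

c_1 = (-4, 1, -2); ‖c_1‖ = 4.5826, so q_1 = (-0.8729, 0.2182, -0.4364).
q_1·c_2 = (-0.8729)·(-1) + 0.2182·0 + (-0.4364)·(-4) = 2.6186.
u_2 = c_2 − 2.6186·q_1 = (1.2857, -0.5714, -2.8571).
‖u_2‖ = 3.1848, so q_2 = (0.4037, -0.1794, -0.8971).
q_1·c_3 = (-0.8729)·1 + 0.2182·(-1) + (-0.4364)·(-1) = -0.6547; q_2·c_3 = 0.4037·1 + (-0.1794)·(-1) + (-0.8971)·(-1) = 1.4803.
u_3 = c_3 + 0.6547·q_1 − 1.4803·q_2 = (-0.1690, -0.5915, 0.0423).
‖u_3‖ = 0.6167, so q_3 = (-0.2741, -0.9593, 0.0685).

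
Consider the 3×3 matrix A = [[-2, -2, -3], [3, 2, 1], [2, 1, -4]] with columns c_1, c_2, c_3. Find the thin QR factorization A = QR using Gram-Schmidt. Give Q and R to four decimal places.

Q = [[-0.4851, -0.8085, 0.3333], [0.7276, -0.1617, 0.6667], [0.4851, -0.5659, -0.6667]], R = [[4.1231, 2.9104, 0.2425], [0.0000, 0.7276, 4.5273], [0.0000, 0.0000, 2.3333]]

c_1 = (-2, 3, 2); ‖c_1‖ = 4.1231, so q_1 = (-0.4851, 0.7276, 0.4851).
q_1·c_2 = (-0.4851)·(-2) + 0.7276·2 + 0.4851·1 = 2.9104.
u_2 = c_2 − 2.9104·q_1 = (-0.5882, -0.1176, -0.4118).
‖u_2‖ = 0.7276, so q_2 = (-0.8085, -0.1617, -0.5659).
q_1·c_3 = (-0.4851)·(-3) + 0.7276·1 + 0.4851·(-4) = 0.2425; q_2·c_3 = (-0.8085)·(-3) + (-0.1617)·1 + (-0.5659)·(-4) = 4.5273.
u_3 = c_3 − 0.2425·q_1 − 4.5273·q_2 = (0.7778, 1.5556, -1.5556).
‖u_3‖ = 2.3333, so q_3 = (0.3333, 0.6667, -0.6667).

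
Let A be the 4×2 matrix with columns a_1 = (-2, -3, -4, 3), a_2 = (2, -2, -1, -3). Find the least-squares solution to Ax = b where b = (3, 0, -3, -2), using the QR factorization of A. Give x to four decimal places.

x = (0.0667, 0.8444)

a_1 = (-2, -3, -4, 3); ‖a_1‖ = 6.1644, so e_1 = (-0.3244, -0.4867, -0.6489, 0.4867).
e_1·a_2 = (-0.3244)·2 + (-0.4867)·(-2) + (-0.6489)·(-1) + 0.4867·(-3) = -0.4867.
u_2 = a_2 + 0.4867·e_1 = (1.8421, -2.2368, -1.3158, -2.7632).
‖u_2‖ = 4.2146, so e_2 = (0.4371, -0.5307, -0.3122, -0.6556).
Qᵀb = (0.0000, 3.5590).
Back-substitute: x_2 = 3.5590/4.2146 = 0.8444.
x_1 = (0.0000 + 0.4867·0.8444)/6.1644 = 0.0667.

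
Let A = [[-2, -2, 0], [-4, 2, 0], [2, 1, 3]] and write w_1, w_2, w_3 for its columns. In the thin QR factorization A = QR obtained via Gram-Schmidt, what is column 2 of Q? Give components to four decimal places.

e_2 = (-0.7290, 0.5608, 0.3925)

e_1 = w_1/‖w_1‖ = (-2, -4, 2)/4.8990 = (-0.4082, -0.8165, 0.4082).
r_{12} = e_1·w_2 = -0.4082.
u_2 = w_2 + 0.4082·e_1 = (-2.1667, 1.6667, 1.1667).
‖u_2‖ = 2.9721, so e_2 = (-0.7290, 0.5608, 0.3925).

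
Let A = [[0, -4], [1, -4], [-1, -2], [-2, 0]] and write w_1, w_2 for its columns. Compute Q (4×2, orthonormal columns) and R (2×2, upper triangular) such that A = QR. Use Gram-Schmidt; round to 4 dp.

Q = [[0.0000, -0.6729], [0.4082, -0.6168], [-0.4082, -0.3925], [-0.8165, -0.1122]], R = [[2.4495, -0.8165], [0.0000, 5.9442]]

q_1 = w_1/‖w_1‖ = (0, 1, -1, -2)/2.4495 = (0.0000, 0.4082, -0.4082, -0.8165).
r_{12} = q_1·w_2 = -0.8165.
u_2 = w_2 + 0.8165·q_1 = (-4.0000, -3.6667, -2.3333, -0.6667).
‖u_2‖ = 5.9442, so q_2 = (-0.6729, -0.6168, -0.3925, -0.1122).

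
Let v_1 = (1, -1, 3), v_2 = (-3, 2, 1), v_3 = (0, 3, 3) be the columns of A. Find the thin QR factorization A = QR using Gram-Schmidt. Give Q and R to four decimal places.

Q = [[0.3015, -0.7632, 0.5715], [-0.3015, 0.4924, 0.8165], [0.9045, 0.4185, 0.0816]], R = [[3.3166, -0.6030, 1.8091], [0.0000, 3.6927, 2.7326], [0.0000, 0.0000, 2.6944]]

q_1 = v_1/‖v_1‖ = (1, -1, 3)/3.3166 = (0.3015, -0.3015, 0.9045).
r_{12} = q_1·v_2 = -0.6030.
u_2 = v_2 + 0.6030·q_1 = (-2.8182, 1.8182, 1.5455).
‖u_2‖ = 3.6927, so q_2 = (-0.7632, 0.4924, 0.4185).
r_{13} = q_1·v_3 = 1.8091; r_{23} = q_2·v_3 = 2.7326.
u_3 = v_3 − 1.8091·q_1 − 2.7326·q_2 = (1.5400, 2.2000, 0.2200).
‖u_3‖ = 2.6944, so q_3 = (0.5715, 0.8165, 0.0816).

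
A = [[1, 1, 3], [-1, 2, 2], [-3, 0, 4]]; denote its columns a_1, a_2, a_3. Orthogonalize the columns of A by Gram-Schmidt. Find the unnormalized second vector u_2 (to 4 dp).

a_1 = (1, -1, -3); ‖a_1‖ = 3.3166, so q_1 = (0.3015, -0.3015, -0.9045).
q_1·a_2 = 0.3015·1 + (-0.3015)·2 + (-0.9045)·0 = -0.3015.
u_2 = a_2 + 0.3015·q_1 = (1.0909, 1.9091, -0.2727).

u_2 = (1.0909, 1.9091, -0.2727)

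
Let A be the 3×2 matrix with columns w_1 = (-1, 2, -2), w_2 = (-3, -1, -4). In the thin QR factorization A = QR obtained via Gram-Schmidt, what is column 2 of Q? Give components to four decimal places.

e_2 = (-0.4851, -0.7276, -0.4851)

e_1 = w_1/‖w_1‖ = (-1, 2, -2)/3.0000 = (-0.3333, 0.6667, -0.6667).
r_{12} = e_1·w_2 = 3.0000.
u_2 = w_2 − 3.0000·e_1 = (-2.0000, -3.0000, -2.0000).
‖u_2‖ = 4.1231, so e_2 = (-0.4851, -0.7276, -0.4851).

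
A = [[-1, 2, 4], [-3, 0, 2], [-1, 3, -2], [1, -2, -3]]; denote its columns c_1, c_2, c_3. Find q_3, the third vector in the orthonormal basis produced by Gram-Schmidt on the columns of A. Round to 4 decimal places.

q_1 = c_1/‖c_1‖ = (-1, -3, -1, 1)/3.4641 = (-0.2887, -0.8660, -0.2887, 0.2887).
r_{12} = q_1·c_2 = -2.0207.
u_2 = c_2 + 2.0207·q_1 = (1.4167, -1.7500, 2.4167, -1.4167).
‖u_2‖ = 3.5940, so q_2 = (0.3942, -0.4869, 0.6724, -0.3942).
r_{13} = q_1·c_3 = -3.1754; r_{23} = q_2·c_3 = 0.4406.
u_3 = c_3 + 3.1754·q_1 − 0.4406·q_2 = (2.9097, -0.5355, -3.2129, -1.9097).
‖u_3‖ = 4.7668, so q_3 = (0.6104, -0.1123, -0.6740, -0.4006).

q_3 = (0.6104, -0.1123, -0.6740, -0.4006)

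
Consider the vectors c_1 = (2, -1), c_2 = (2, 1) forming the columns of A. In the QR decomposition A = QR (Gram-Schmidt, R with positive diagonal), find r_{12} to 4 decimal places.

c_1 = (2, -1); ‖c_1‖ = 2.2361, so e_1 = (0.8944, -0.4472).
r_{12} = e_1·c_2 = 1.3416.

r_{12} = 1.3416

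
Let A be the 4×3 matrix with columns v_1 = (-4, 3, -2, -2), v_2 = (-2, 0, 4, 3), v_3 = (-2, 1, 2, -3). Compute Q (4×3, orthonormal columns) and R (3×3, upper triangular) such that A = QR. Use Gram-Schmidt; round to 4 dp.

Q = [[-0.6963, -0.5162, 0.0290], [0.5222, 0.1032, -0.0833], [-0.3482, 0.6883, 0.6069], [-0.3482, 0.4990, -0.7899]], R = [[5.7446, -1.0445, 2.2630], [0.0000, 5.2829, 1.0153], [0.0000, 0.0000, 3.4421]]

q_1 = v_1/‖v_1‖ = (-4, 3, -2, -2)/5.7446 = (-0.6963, 0.5222, -0.3482, -0.3482).
r_{12} = q_1·v_2 = -1.0445.
u_2 = v_2 + 1.0445·q_1 = (-2.7273, 0.5455, 3.6364, 2.6364).
‖u_2‖ = 5.2829, so q_2 = (-0.5162, 0.1032, 0.6883, 0.4990).
r_{13} = q_1·v_3 = 2.2630; r_{23} = q_2·v_3 = 1.0153.
u_3 = v_3 − 2.2630·q_1 − 1.0153·q_2 = (0.0999, -0.2866, 2.0890, -2.7188).
‖u_3‖ = 3.4421, so q_3 = (0.0290, -0.0833, 0.6069, -0.7899).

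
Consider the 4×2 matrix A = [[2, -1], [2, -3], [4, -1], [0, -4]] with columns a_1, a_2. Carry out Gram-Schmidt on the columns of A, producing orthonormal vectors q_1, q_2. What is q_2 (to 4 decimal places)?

a_1 = (2, 2, 4, 0); ‖a_1‖ = 4.8990, so q_1 = (0.4082, 0.4082, 0.8165, 0.0000).
q_1·a_2 = 0.4082·(-1) + 0.4082·(-3) + 0.8165·(-1) + 0.0000·(-4) = -2.4495.
u_2 = a_2 + 2.4495·q_1 = (0.0000, -2.0000, 1.0000, -4.0000).
‖u_2‖ = 4.5826, so q_2 = (0.0000, -0.4364, 0.2182, -0.8729).

q_2 = (0.0000, -0.4364, 0.2182, -0.8729)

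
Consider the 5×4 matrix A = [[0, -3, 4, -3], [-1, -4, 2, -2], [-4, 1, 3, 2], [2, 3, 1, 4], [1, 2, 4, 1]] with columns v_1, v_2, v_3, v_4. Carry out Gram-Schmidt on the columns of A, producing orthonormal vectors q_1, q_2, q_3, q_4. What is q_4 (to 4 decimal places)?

v_1 = (0, -1, -4, 2, 1); ‖v_1‖ = 4.6904, so q_1 = (0.0000, -0.2132, -0.8528, 0.4264, 0.2132).
q_1·v_2 = 0.0000·(-3) + (-0.2132)·(-4) + (-0.8528)·1 + 0.4264·3 + 0.2132·2 = 1.7056.
u_2 = v_2 − 1.7056·q_1 = (-3.0000, -3.6364, 2.4545, 2.2727, 1.6364).
‖u_2‖ = 6.0076, so q_2 = (-0.4994, -0.6053, 0.4086, 0.3783, 0.2724).
q_1·v_3 = 0.0000·4 + (-0.2132)·2 + (-0.8528)·3 + 0.4264·1 + 0.2132·4 = -1.7056; q_2·v_3 = (-0.4994)·4 + (-0.6053)·2 + 0.4086·3 + 0.3783·1 + 0.2724·4 = -0.5145.
u_3 = v_3 + 1.7056·q_1 + 0.5145·q_2 = (3.7431, 1.3249, 1.7557, 1.9219, 4.5038).
‖u_3‖ = 6.5442, so q_3 = (0.5720, 0.2025, 0.2683, 0.2937, 0.6882).
q_1·v_4 = 0.0000·(-3) + (-0.2132)·(-2) + (-0.8528)·2 + 0.4264·4 + 0.2132·1 = 0.6396; q_2·v_4 = (-0.4994)·(-3) + (-0.6053)·(-2) + 0.4086·2 + 0.3783·4 + 0.2724·1 = 5.3115; q_3·v_4 = 0.5720·(-3) + 0.2025·(-2) + 0.2683·2 + 0.2937·4 + 0.6882·1 = 0.2787.
u_4 = v_4 − 0.6396·q_1 − 5.3115·q_2 − 0.2787·q_3 = (-0.5070, 1.2950, 0.3006, 1.6360, -0.7749).
‖u_4‖ = 2.3025, so q_4 = (-0.2202, 0.5624, 0.1305, 0.7106, -0.3366).

q_4 = (-0.2202, 0.5624, 0.1305, 0.7106, -0.3366)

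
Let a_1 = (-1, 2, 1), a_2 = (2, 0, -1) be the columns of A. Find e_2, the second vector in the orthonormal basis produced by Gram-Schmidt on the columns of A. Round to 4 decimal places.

a_1 = (-1, 2, 1); ‖a_1‖ = 2.4495, so e_1 = (-0.4082, 0.8165, 0.4082).
e_1·a_2 = (-0.4082)·2 + 0.8165·0 + 0.4082·(-1) = -1.2247.
u_2 = a_2 + 1.2247·e_1 = (1.5000, 1.0000, -0.5000).
‖u_2‖ = 1.8708, so e_2 = (0.8018, 0.5345, -0.2673).

e_2 = (0.8018, 0.5345, -0.2673)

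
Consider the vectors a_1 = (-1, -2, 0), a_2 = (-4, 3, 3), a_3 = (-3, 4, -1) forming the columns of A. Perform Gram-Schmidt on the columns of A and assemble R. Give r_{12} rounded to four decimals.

e_1 = a_1/‖a_1‖ = (-1, -2, 0)/2.2361 = (-0.4472, -0.8944, 0.0000).
r_{12} = e_1·a_2 = -0.8944.

r_{12} = -0.8944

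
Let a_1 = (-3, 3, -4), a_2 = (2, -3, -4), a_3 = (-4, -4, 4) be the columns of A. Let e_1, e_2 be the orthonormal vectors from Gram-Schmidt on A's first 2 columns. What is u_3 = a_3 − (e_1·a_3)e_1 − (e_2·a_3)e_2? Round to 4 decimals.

e_1 = a_1/‖a_1‖ = (-3, 3, -4)/5.8310 = (-0.5145, 0.5145, -0.6860).
r_{12} = e_1·a_2 = 0.1715.
u_2 = a_2 − 0.1715·e_1 = (2.0882, -3.0882, -3.8824).
‖u_2‖ = 5.3824, so e_2 = (0.3880, -0.5738, -0.7213).
r_{13} = e_1·a_3 = -2.7440; r_{23} = e_2·a_3 = -2.1420.
u_3 = a_3 + 2.7440·e_1 + 2.1420·e_2 = (-4.5807, -3.8173, 0.5726).

u_3 = (-4.5807, -3.8173, 0.5726)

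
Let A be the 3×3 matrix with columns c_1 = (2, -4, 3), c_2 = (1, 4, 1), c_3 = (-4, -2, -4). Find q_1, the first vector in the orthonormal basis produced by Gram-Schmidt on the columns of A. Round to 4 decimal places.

q_1 = (0.3714, -0.7428, 0.5571)

c_1 = (2, -4, 3); ‖c_1‖ = 5.3852, so q_1 = (0.3714, -0.7428, 0.5571).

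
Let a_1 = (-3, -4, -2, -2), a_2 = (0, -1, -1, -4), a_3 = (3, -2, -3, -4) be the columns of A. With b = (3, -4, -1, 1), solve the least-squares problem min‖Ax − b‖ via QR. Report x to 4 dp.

x = (0.4643, -1.7212, 1.2134)

a_1 = (-3, -4, -2, -2); ‖a_1‖ = 5.7446, so e_1 = (-0.5222, -0.6963, -0.3482, -0.3482).
e_1·a_2 = (-0.5222)·0 + (-0.6963)·(-1) + (-0.3482)·(-1) + (-0.3482)·(-4) = 2.4371.
u_2 = a_2 − 2.4371·e_1 = (1.2727, 0.6970, -0.1515, -3.1515).
‖u_2‖ = 3.4728, so e_2 = (0.3665, 0.2007, -0.0436, -0.9075).
e_1·a_3 = (-0.5222)·3 + (-0.6963)·(-2) + (-0.3482)·(-3) + (-0.3482)·(-4) = 2.2630; e_2·a_3 = 0.3665·3 + 0.2007·(-2) + (-0.0436)·(-3) + (-0.9075)·(-4) = 4.4588.
u_3 = a_3 − 2.2630·e_1 − 4.4588·e_2 = (2.5477, -1.3191, -2.0176, 0.8342).
‖u_3‖ = 3.6052, so e_3 = (0.7067, -0.3659, -0.5596, 0.2314).
Qᵀb = (1.2185, -0.5672, 4.3746).
Back-substitute: x_3 = 4.3746/3.6052 = 1.2134.
x_2 = (-0.5672 − 4.4588·1.2134)/3.4728 = -1.7212.
x_1 = (1.2185 − 2.4371·(-1.7212) − 2.2630·1.2134)/5.7446 = 0.4643.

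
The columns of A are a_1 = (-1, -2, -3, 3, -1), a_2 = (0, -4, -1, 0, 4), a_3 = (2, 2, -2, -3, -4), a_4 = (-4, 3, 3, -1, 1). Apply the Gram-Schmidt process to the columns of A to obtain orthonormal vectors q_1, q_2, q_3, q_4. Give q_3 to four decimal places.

q_3 = (0.4201, -0.1447, -0.5731, -0.6255, -0.2880)

q_1 = a_1/‖a_1‖ = (-1, -2, -3, 3, -1)/4.8990 = (-0.2041, -0.4082, -0.6124, 0.6124, -0.2041).
r_{12} = q_1·a_2 = 1.4289.
u_2 = a_2 − 1.4289·q_1 = (0.2917, -3.4167, -0.1250, -0.8750, 4.2917).
‖u_2‖ = 5.5640, so q_2 = (0.0524, -0.6141, -0.0225, -0.1573, 0.7713).
r_{13} = q_1·a_3 = -1.0206; r_{23} = q_2·a_3 = -3.6919.
u_3 = a_3 + 1.0206·q_1 + 3.6919·q_2 = (1.9852, -0.6837, -2.7079, -2.9556, -1.3607).
‖u_3‖ = 4.7253, so q_3 = (0.4201, -0.1447, -0.5731, -0.6255, -0.2880).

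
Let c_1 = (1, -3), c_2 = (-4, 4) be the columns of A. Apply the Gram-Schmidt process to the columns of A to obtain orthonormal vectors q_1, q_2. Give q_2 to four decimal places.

q_2 = (-0.9487, -0.3162)

c_1 = (1, -3); ‖c_1‖ = 3.1623, so q_1 = (0.3162, -0.9487).
q_1·c_2 = 0.3162·(-4) + (-0.9487)·4 = -5.0596.
u_2 = c_2 + 5.0596·q_1 = (-2.4000, -0.8000).
‖u_2‖ = 2.5298, so q_2 = (-0.9487, -0.3162).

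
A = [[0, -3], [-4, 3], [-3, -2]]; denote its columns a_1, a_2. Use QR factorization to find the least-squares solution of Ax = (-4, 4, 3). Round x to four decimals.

a_1 = (0, -4, -3); ‖a_1‖ = 5.0000, so q_1 = (0.0000, -0.8000, -0.6000).
q_1·a_2 = 0.0000·(-3) + (-0.8000)·3 + (-0.6000)·(-2) = -1.2000.
u_2 = a_2 + 1.2000·q_1 = (-3.0000, 2.0400, -2.7200).
‖u_2‖ = 4.5343, so q_2 = (-0.6616, 0.4499, -0.5999).
Qᵀb = (-5.0000, 2.6465).
Back-substitute: x_2 = 2.6465/4.5343 = 0.5837.
x_1 = (-5.0000 + 1.2000·0.5837)/5.0000 = -0.8599.

x = (-0.8599, 0.5837)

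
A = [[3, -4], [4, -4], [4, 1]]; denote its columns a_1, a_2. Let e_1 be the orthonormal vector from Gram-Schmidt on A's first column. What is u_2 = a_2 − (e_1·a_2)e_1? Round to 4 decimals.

a_1 = (3, 4, 4); ‖a_1‖ = 6.4031, so e_1 = (0.4685, 0.6247, 0.6247).
e_1·a_2 = 0.4685·(-4) + 0.6247·(-4) + 0.6247·1 = -3.7482.
u_2 = a_2 + 3.7482·e_1 = (-2.2439, -1.6585, 3.3415).

u_2 = (-2.2439, -1.6585, 3.3415)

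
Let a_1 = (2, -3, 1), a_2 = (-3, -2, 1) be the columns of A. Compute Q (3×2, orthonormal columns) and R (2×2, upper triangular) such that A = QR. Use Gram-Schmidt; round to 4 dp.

a_1 = (2, -3, 1); ‖a_1‖ = 3.7417, so e_1 = (0.5345, -0.8018, 0.2673).
e_1·a_2 = 0.5345·(-3) + (-0.8018)·(-2) + 0.2673·1 = 0.2673.
u_2 = a_2 − 0.2673·e_1 = (-3.1429, -1.7857, 0.9286).
‖u_2‖ = 3.7321, so e_2 = (-0.8421, -0.4785, 0.2488).

Q = [[0.5345, -0.8421], [-0.8018, -0.4785], [0.2673, 0.2488]], R = [[3.7417, 0.2673], [0.0000, 3.7321]]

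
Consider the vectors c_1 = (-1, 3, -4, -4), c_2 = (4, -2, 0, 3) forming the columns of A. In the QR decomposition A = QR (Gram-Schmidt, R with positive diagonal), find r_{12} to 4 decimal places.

c_1 = (-1, 3, -4, -4); ‖c_1‖ = 6.4807, so e_1 = (-0.1543, 0.4629, -0.6172, -0.6172).
r_{12} = e_1·c_2 = -3.3947.

r_{12} = -3.3947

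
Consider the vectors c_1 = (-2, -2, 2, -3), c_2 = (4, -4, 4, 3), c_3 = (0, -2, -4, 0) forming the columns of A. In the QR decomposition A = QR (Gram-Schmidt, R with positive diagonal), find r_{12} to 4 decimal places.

c_1 = (-2, -2, 2, -3); ‖c_1‖ = 4.5826, so q_1 = (-0.4364, -0.4364, 0.4364, -0.6547).
r_{12} = q_1·c_2 = -0.2182.

r_{12} = -0.2182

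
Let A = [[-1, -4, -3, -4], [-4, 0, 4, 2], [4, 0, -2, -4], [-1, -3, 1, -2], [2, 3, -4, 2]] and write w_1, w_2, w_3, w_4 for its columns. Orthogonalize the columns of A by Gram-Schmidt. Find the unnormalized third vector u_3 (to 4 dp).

q_1 = w_1/‖w_1‖ = (-1, -4, 4, -1, 2)/6.1644 = (-0.1622, -0.6489, 0.6489, -0.1622, 0.3244).
r_{12} = q_1·w_2 = 2.1089.
u_2 = w_2 − 2.1089·q_1 = (-3.6579, 1.3684, -1.3684, -2.6579, 2.3158).
‖u_2‖ = 5.4362, so q_2 = (-0.6729, 0.2517, -0.2517, -0.4889, 0.4260).
r_{13} = q_1·w_3 = -4.8666; r_{23} = q_2·w_3 = 1.3361.
u_3 = w_3 + 4.8666·q_1 − 1.3361·q_2 = (-2.8905, 0.5058, 1.4942, 0.8638, -2.9902).

u_3 = (-2.8905, 0.5058, 1.4942, 0.8638, -2.9902)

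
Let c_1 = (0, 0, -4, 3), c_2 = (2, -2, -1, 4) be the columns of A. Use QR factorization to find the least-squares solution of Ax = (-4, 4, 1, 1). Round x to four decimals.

c_1 = (0, 0, -4, 3); ‖c_1‖ = 5.0000, so q_1 = (0.0000, 0.0000, -0.8000, 0.6000).
q_1·c_2 = 0.0000·2 + 0.0000·(-2) + (-0.8000)·(-1) + 0.6000·4 = 3.2000.
u_2 = c_2 − 3.2000·q_1 = (2.0000, -2.0000, 1.5600, 2.0800).
‖u_2‖ = 3.8419, so q_2 = (0.5206, -0.5206, 0.4061, 0.5414).
Qᵀb = (-0.2000, -3.2172).
Back-substitute: x_2 = -3.2172/3.8419 = -0.8374.
x_1 = (-0.2000 − 3.2000·(-0.8374))/5.0000 = 0.4959.

x = (0.4959, -0.8374)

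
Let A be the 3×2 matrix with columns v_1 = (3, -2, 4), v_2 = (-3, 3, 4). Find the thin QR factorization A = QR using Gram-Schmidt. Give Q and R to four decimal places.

q_1 = v_1/‖v_1‖ = (3, -2, 4)/5.3852 = (0.5571, -0.3714, 0.7428).
r_{12} = q_1·v_2 = 0.1857.
u_2 = v_2 − 0.1857·q_1 = (-3.1034, 3.0690, 3.8621).
‖u_2‖ = 5.8280, so q_2 = (-0.5325, 0.5266, 0.6627).

Q = [[0.5571, -0.5325], [-0.3714, 0.5266], [0.7428, 0.6627]], R = [[5.3852, 0.1857], [0.0000, 5.8280]]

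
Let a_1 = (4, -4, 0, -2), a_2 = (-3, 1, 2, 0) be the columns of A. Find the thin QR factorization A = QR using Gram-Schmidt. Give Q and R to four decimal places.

Q = [[0.6667, -0.4657], [-0.6667, -0.2963], [0.0000, 0.7620], [-0.3333, -0.3387]], R = [[6.0000, -2.6667], [0.0000, 2.6247]]

e_1 = a_1/‖a_1‖ = (4, -4, 0, -2)/6.0000 = (0.6667, -0.6667, 0.0000, -0.3333).
r_{12} = e_1·a_2 = -2.6667.
u_2 = a_2 + 2.6667·e_1 = (-1.2222, -0.7778, 2.0000, -0.8889).
‖u_2‖ = 2.6247, so e_2 = (-0.4657, -0.2963, 0.7620, -0.3387).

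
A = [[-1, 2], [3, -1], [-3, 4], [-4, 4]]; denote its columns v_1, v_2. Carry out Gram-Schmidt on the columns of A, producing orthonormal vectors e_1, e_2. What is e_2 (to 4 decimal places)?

v_1 = (-1, 3, -3, -4); ‖v_1‖ = 5.9161, so e_1 = (-0.1690, 0.5071, -0.5071, -0.6761).
e_1·v_2 = (-0.1690)·2 + 0.5071·(-1) + (-0.5071)·4 + (-0.6761)·4 = -5.5780.
u_2 = v_2 + 5.5780·e_1 = (1.0571, 1.8286, 1.1714, 0.2286).
‖u_2‖ = 2.4260, so e_2 = (0.4357, 0.7537, 0.4829, 0.0942).

e_2 = (0.4357, 0.7537, 0.4829, 0.0942)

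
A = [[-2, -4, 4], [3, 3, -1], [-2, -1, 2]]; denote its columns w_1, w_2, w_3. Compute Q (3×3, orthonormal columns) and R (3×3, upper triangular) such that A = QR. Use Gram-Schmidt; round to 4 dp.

Q = [[-0.4851, -0.8085, 0.3333], [0.7276, -0.1617, 0.6667], [-0.4851, 0.5659, 0.6667]], R = [[4.1231, 4.6082, -3.6380], [0.0000, 2.1828, -1.9403], [0.0000, 0.0000, 2.0000]]

w_1 = (-2, 3, -2); ‖w_1‖ = 4.1231, so q_1 = (-0.4851, 0.7276, -0.4851).
q_1·w_2 = (-0.4851)·(-4) + 0.7276·3 + (-0.4851)·(-1) = 4.6082.
u_2 = w_2 − 4.6082·q_1 = (-1.7647, -0.3529, 1.2353).
‖u_2‖ = 2.1828, so q_2 = (-0.8085, -0.1617, 0.5659).
q_1·w_3 = (-0.4851)·4 + 0.7276·(-1) + (-0.4851)·2 = -3.6380; q_2·w_3 = (-0.8085)·4 + (-0.1617)·(-1) + 0.5659·2 = -1.9403.
u_3 = w_3 + 3.6380·q_1 + 1.9403·q_2 = (0.6667, 1.3333, 1.3333).
‖u_3‖ = 2.0000, so q_3 = (0.3333, 0.6667, 0.6667).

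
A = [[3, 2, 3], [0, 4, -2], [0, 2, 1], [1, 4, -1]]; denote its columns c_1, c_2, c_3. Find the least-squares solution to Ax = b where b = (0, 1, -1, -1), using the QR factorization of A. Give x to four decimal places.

x = (0.4386, -0.2018, -0.4211)

c_1 = (3, 0, 0, 1); ‖c_1‖ = 3.1623, so q_1 = (0.9487, 0.0000, 0.0000, 0.3162).
q_1·c_2 = 0.9487·2 + 0.0000·4 + 0.0000·2 + 0.3162·4 = 3.1623.
u_2 = c_2 − 3.1623·q_1 = (-1.0000, 4.0000, 2.0000, 3.0000).
‖u_2‖ = 5.4772, so q_2 = (-0.1826, 0.7303, 0.3651, 0.5477).
q_1·c_3 = 0.9487·3 + 0.0000·(-2) + 0.0000·1 + 0.3162·(-1) = 2.5298; q_2·c_3 = (-0.1826)·3 + 0.7303·(-2) + 0.3651·1 + 0.5477·(-1) = -2.1909.
u_3 = c_3 − 2.5298·q_1 + 2.1909·q_2 = (0.2000, -0.4000, 1.8000, -0.6000).
‖u_3‖ = 1.9494, so q_3 = (0.1026, -0.2052, 0.9234, -0.3078).
Qᵀb = (-0.3162, -0.1826, -0.8208).
Back-substitute: x_3 = -0.8208/1.9494 = -0.4211.
x_2 = (-0.1826 + 2.1909·(-0.4211))/5.4772 = -0.2018.
x_1 = (-0.3162 − 3.1623·(-0.2018) − 2.5298·(-0.4211))/3.1623 = 0.4386.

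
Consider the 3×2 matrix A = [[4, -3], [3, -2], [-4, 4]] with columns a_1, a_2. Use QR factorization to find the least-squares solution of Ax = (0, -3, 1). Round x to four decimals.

a_1 = (4, 3, -4); ‖a_1‖ = 6.4031, so e_1 = (0.6247, 0.4685, -0.6247).
e_1·a_2 = 0.6247·(-3) + 0.4685·(-2) + (-0.6247)·4 = -5.3099.
u_2 = a_2 + 5.3099·e_1 = (0.3171, 0.4878, 0.6829).
‖u_2‖ = 0.8971, so e_2 = (0.3534, 0.5437, 0.7612).
Qᵀb = (-2.0303, -0.8700).
Back-substitute: x_2 = -0.8700/0.8971 = -0.9697.
x_1 = (-2.0303 + 5.3099·(-0.9697))/6.4031 = -1.1212.

x = (-1.1212, -0.9697)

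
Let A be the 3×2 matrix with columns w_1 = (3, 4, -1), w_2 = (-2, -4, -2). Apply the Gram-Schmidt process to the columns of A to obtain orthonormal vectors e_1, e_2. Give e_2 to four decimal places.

e_1 = w_1/‖w_1‖ = (3, 4, -1)/5.0990 = (0.5883, 0.7845, -0.1961).
r_{12} = e_1·w_2 = -3.9223.
u_2 = w_2 + 3.9223·e_1 = (0.3077, -0.9231, -2.7692).
‖u_2‖ = 2.9352, so e_2 = (0.1048, -0.3145, -0.9435).

e_2 = (0.1048, -0.3145, -0.9435)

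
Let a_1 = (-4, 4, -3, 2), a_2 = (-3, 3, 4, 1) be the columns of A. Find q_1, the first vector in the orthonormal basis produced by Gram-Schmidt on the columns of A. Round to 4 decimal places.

q_1 = a_1/‖a_1‖ = (-4, 4, -3, 2)/6.7082 = (-0.5963, 0.5963, -0.4472, 0.2981).

q_1 = (-0.5963, 0.5963, -0.4472, 0.2981)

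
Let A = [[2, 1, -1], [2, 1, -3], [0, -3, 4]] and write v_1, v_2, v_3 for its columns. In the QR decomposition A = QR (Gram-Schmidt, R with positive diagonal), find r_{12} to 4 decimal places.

r_{12} = 1.4142

v_1 = (2, 2, 0); ‖v_1‖ = 2.8284, so e_1 = (0.7071, 0.7071, 0.0000).
r_{12} = e_1·v_2 = 1.4142.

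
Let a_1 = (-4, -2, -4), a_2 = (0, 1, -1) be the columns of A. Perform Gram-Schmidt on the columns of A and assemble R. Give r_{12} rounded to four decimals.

r_{12} = 0.3333

a_1 = (-4, -2, -4); ‖a_1‖ = 6.0000, so e_1 = (-0.6667, -0.3333, -0.6667).
r_{12} = e_1·a_2 = 0.3333.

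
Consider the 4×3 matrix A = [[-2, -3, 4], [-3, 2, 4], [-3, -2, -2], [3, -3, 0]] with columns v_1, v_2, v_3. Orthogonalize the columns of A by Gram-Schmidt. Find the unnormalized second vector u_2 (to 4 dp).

v_1 = (-2, -3, -3, 3); ‖v_1‖ = 5.5678, so q_1 = (-0.3592, -0.5388, -0.5388, 0.5388).
q_1·v_2 = (-0.3592)·(-3) + (-0.5388)·2 + (-0.5388)·(-2) + 0.5388·(-3) = -0.5388.
u_2 = v_2 + 0.5388·q_1 = (-3.1935, 1.7097, -2.2903, -2.7097).

u_2 = (-3.1935, 1.7097, -2.2903, -2.7097)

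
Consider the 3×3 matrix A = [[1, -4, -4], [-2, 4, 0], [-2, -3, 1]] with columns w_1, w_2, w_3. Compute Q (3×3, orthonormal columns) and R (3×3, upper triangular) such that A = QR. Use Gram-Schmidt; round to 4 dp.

Q = [[0.3333, -0.5480, -0.7672], [-0.6667, 0.4384, -0.6028], [-0.6667, -0.7124, 0.2192]], R = [[3.0000, -2.0000, -2.0000], [0.0000, 6.0828, 1.4796], [0.0000, 0.0000, 3.2880]]

w_1 = (1, -2, -2); ‖w_1‖ = 3.0000, so e_1 = (0.3333, -0.6667, -0.6667).
e_1·w_2 = 0.3333·(-4) + (-0.6667)·4 + (-0.6667)·(-3) = -2.0000.
u_2 = w_2 + 2.0000·e_1 = (-3.3333, 2.6667, -4.3333).
‖u_2‖ = 6.0828, so e_2 = (-0.5480, 0.4384, -0.7124).
e_1·w_3 = 0.3333·(-4) + (-0.6667)·0 + (-0.6667)·1 = -2.0000; e_2·w_3 = (-0.5480)·(-4) + 0.4384·0 + (-0.7124)·1 = 1.4796.
u_3 = w_3 + 2.0000·e_1 − 1.4796·e_2 = (-2.5225, -1.9820, 0.7207).
‖u_3‖ = 3.2880, so e_3 = (-0.7672, -0.6028, 0.2192).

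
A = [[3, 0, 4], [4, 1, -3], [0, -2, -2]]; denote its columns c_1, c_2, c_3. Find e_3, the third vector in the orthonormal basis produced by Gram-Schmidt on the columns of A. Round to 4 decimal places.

e_3 = (0.7663, -0.5747, -0.2873)

e_1 = c_1/‖c_1‖ = (3, 4, 0)/5.0000 = (0.6000, 0.8000, 0.0000).
r_{12} = e_1·c_2 = 0.8000.
u_2 = c_2 − 0.8000·e_1 = (-0.4800, 0.3600, -2.0000).
‖u_2‖ = 2.0881, so e_2 = (-0.2299, 0.1724, -0.9578).
r_{13} = e_1·c_3 = 0.0000; r_{23} = e_2·c_3 = 0.4789.
u_3 = c_3 + 0.0000·e_1 − 0.4789·e_2 = (4.1101, -3.0826, -1.5413).
‖u_3‖ = 5.3638, so e_3 = (0.7663, -0.5747, -0.2873).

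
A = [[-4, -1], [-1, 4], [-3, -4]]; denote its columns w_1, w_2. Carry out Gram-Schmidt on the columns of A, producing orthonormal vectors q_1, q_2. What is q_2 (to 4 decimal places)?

q_2 = (0.1615, 0.8514, -0.4991)

w_1 = (-4, -1, -3); ‖w_1‖ = 5.0990, so q_1 = (-0.7845, -0.1961, -0.5883).
q_1·w_2 = (-0.7845)·(-1) + (-0.1961)·4 + (-0.5883)·(-4) = 2.3534.
u_2 = w_2 − 2.3534·q_1 = (0.8462, 4.4615, -2.6154).
‖u_2‖ = 5.2404, so q_2 = (0.1615, 0.8514, -0.4991).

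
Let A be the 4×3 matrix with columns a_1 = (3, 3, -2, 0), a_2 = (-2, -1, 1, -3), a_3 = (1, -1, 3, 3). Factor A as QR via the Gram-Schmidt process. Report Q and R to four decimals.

Q = [[0.6396, -0.1622, 0.4615], [0.6396, 0.1622, 0.1231], [-0.4264, 0.0000, 0.8768], [0.0000, -0.9733, -0.0564]], R = [[4.6904, -2.3452, -1.2792], [0.0000, 3.0822, -3.2444], [0.0000, 0.0000, 2.7995]]

a_1 = (3, 3, -2, 0); ‖a_1‖ = 4.6904, so e_1 = (0.6396, 0.6396, -0.4264, 0.0000).
e_1·a_2 = 0.6396·(-2) + 0.6396·(-1) + (-0.4264)·1 + 0.0000·(-3) = -2.3452.
u_2 = a_2 + 2.3452·e_1 = (-0.5000, 0.5000, 0.0000, -3.0000).
‖u_2‖ = 3.0822, so e_2 = (-0.1622, 0.1622, 0.0000, -0.9733).
e_1·a_3 = 0.6396·1 + 0.6396·(-1) + (-0.4264)·3 + 0.0000·3 = -1.2792; e_2·a_3 = (-0.1622)·1 + 0.1622·(-1) + 0.0000·3 + (-0.9733)·3 = -3.2444.
u_3 = a_3 + 1.2792·e_1 + 3.2444·e_2 = (1.2919, 0.3445, 2.4545, -0.1579).
‖u_3‖ = 2.7995, so e_3 = (0.4615, 0.1231, 0.8768, -0.0564).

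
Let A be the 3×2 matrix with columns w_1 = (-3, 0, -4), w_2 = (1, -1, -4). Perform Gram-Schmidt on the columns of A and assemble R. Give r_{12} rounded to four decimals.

e_1 = w_1/‖w_1‖ = (-3, 0, -4)/5.0000 = (-0.6000, 0.0000, -0.8000).
r_{12} = e_1·w_2 = 2.6000.

r_{12} = 2.6000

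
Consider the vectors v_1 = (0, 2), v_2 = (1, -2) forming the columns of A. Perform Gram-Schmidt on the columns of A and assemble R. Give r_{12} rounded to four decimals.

v_1 = (0, 2); ‖v_1‖ = 2.0000, so q_1 = (0.0000, 1.0000).
r_{12} = q_1·v_2 = -2.0000.

r_{12} = -2.0000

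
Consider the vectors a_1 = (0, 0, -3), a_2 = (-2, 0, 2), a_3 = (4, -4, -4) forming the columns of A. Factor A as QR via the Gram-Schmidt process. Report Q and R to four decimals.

a_1 = (0, 0, -3); ‖a_1‖ = 3.0000, so e_1 = (0.0000, 0.0000, -1.0000).
e_1·a_2 = 0.0000·(-2) + 0.0000·0 + (-1.0000)·2 = -2.0000.
u_2 = a_2 + 2.0000·e_1 = (-2.0000, 0.0000, 0.0000).
‖u_2‖ = 2.0000, so e_2 = (-1.0000, 0.0000, 0.0000).
e_1·a_3 = 0.0000·4 + 0.0000·(-4) + (-1.0000)·(-4) = 4.0000; e_2·a_3 = (-1.0000)·4 + 0.0000·(-4) + 0.0000·(-4) = -4.0000.
u_3 = a_3 − 4.0000·e_1 + 4.0000·e_2 = (0.0000, -4.0000, 0.0000).
‖u_3‖ = 4.0000, so e_3 = (0.0000, -1.0000, 0.0000).

Q = [[0.0000, -1.0000, 0.0000], [0.0000, 0.0000, -1.0000], [-1.0000, 0.0000, 0.0000]], R = [[3.0000, -2.0000, 4.0000], [0.0000, 2.0000, -4.0000], [0.0000, 0.0000, 4.0000]]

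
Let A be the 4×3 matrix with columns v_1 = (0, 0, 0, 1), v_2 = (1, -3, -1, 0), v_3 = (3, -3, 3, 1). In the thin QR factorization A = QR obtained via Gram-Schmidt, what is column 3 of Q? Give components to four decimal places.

e_1 = v_1/‖v_1‖ = (0, 0, 0, 1)/1.0000 = (0.0000, 0.0000, 0.0000, 1.0000).
r_{12} = e_1·v_2 = 0.0000.
u_2 = v_2 + 0.0000·e_1 = (1.0000, -3.0000, -1.0000, 0.0000).
‖u_2‖ = 3.3166, so e_2 = (0.3015, -0.9045, -0.3015, 0.0000).
r_{13} = e_1·v_3 = 1.0000; r_{23} = e_2·v_3 = 2.7136.
u_3 = v_3 − 1.0000·e_1 − 2.7136·e_2 = (2.1818, -0.5455, 3.8182, 0.0000).
‖u_3‖ = 4.4313, so e_3 = (0.4924, -0.1231, 0.8616, 0.0000).

e_3 = (0.4924, -0.1231, 0.8616, 0.0000)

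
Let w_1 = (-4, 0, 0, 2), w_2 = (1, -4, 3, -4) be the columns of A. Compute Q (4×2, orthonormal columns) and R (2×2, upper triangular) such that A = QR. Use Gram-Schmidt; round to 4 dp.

w_1 = (-4, 0, 0, 2); ‖w_1‖ = 4.4721, so q_1 = (-0.8944, 0.0000, 0.0000, 0.4472).
q_1·w_2 = (-0.8944)·1 + 0.0000·(-4) + 0.0000·3 + 0.4472·(-4) = -2.6833.
u_2 = w_2 + 2.6833·q_1 = (-1.4000, -4.0000, 3.0000, -2.8000).
‖u_2‖ = 5.8992, so q_2 = (-0.2373, -0.6781, 0.5085, -0.4746).

Q = [[-0.8944, -0.2373], [0.0000, -0.6781], [0.0000, 0.5085], [0.4472, -0.4746]], R = [[4.4721, -2.6833], [0.0000, 5.8992]]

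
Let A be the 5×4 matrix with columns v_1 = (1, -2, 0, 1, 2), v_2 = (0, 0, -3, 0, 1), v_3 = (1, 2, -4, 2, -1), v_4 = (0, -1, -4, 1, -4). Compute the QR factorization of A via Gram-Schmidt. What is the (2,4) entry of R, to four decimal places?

v_1 = (1, -2, 0, 1, 2); ‖v_1‖ = 3.1623, so e_1 = (0.3162, -0.6325, 0.0000, 0.3162, 0.6325).
e_1·v_2 = 0.3162·0 + (-0.6325)·0 + 0.0000·(-3) + 0.3162·0 + 0.6325·1 = 0.6325.
u_2 = v_2 − 0.6325·e_1 = (-0.2000, 0.4000, -3.0000, -0.2000, 0.6000).
‖u_2‖ = 3.0984, so e_2 = (-0.0645, 0.1291, -0.9682, -0.0645, 0.1936).
r_{24} = e_2·v_4 = 2.9047.

r_{24} = 2.9047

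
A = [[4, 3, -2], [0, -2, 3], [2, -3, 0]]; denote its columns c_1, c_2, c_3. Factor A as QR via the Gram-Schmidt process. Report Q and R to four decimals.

Q = [[0.8944, 0.4005, 0.1990], [0.0000, -0.4450, 0.8955], [0.4472, -0.8010, -0.3980]], R = [[4.4721, 1.3416, -1.7889], [0.0000, 4.4944, -2.1360], [0.0000, 0.0000, 2.2886]]

c_1 = (4, 0, 2); ‖c_1‖ = 4.4721, so e_1 = (0.8944, 0.0000, 0.4472).
e_1·c_2 = 0.8944·3 + 0.0000·(-2) + 0.4472·(-3) = 1.3416.
u_2 = c_2 − 1.3416·e_1 = (1.8000, -2.0000, -3.6000).
‖u_2‖ = 4.4944, so e_2 = (0.4005, -0.4450, -0.8010).
e_1·c_3 = 0.8944·(-2) + 0.0000·3 + 0.4472·0 = -1.7889; e_2·c_3 = 0.4005·(-2) + (-0.4450)·3 + (-0.8010)·0 = -2.1360.
u_3 = c_3 + 1.7889·e_1 + 2.1360·e_2 = (0.4554, 2.0495, -0.9109).
‖u_3‖ = 2.2886, so e_3 = (0.1990, 0.8955, -0.3980).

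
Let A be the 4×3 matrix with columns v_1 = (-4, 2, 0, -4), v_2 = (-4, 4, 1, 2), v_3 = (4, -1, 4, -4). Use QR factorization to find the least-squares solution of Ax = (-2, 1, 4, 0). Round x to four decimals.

v_1 = (-4, 2, 0, -4); ‖v_1‖ = 6.0000, so q_1 = (-0.6667, 0.3333, 0.0000, -0.6667).
q_1·v_2 = (-0.6667)·(-4) + 0.3333·4 + 0.0000·1 + (-0.6667)·2 = 2.6667.
u_2 = v_2 − 2.6667·q_1 = (-2.2222, 3.1111, 1.0000, 3.7778).
‖u_2‖ = 5.4671, so q_2 = (-0.4065, 0.5691, 0.1829, 0.6910).
q_1·v_3 = (-0.6667)·4 + 0.3333·(-1) + 0.0000·4 + (-0.6667)·(-4) = -0.3333; q_2·v_3 = (-0.4065)·4 + 0.5691·(-1) + 0.1829·4 + 0.6910·(-4) = -4.2273.
u_3 = v_3 + 0.3333·q_1 + 4.2273·q_2 = (2.0595, 1.5167, 4.7732, -1.3011).
‖u_3‖ = 5.5694, so q_3 = (0.3698, 0.2723, 0.8570, -0.2336).
Qᵀb = (1.6667, 2.1137, 2.9609).
Back-substitute: x_3 = 2.9609/5.5694 = 0.5316.
x_2 = (2.1137 + 4.2273·0.5316)/5.4671 = 0.7977.
x_1 = (1.6667 − 2.6667·0.7977 + 0.3333·0.5316)/6.0000 = -0.0472.

x = (-0.0472, 0.7977, 0.5316)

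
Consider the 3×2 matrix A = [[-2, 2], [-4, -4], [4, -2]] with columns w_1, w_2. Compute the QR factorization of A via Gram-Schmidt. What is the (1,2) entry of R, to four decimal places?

r_{12} = 0.6667

w_1 = (-2, -4, 4); ‖w_1‖ = 6.0000, so e_1 = (-0.3333, -0.6667, 0.6667).
r_{12} = e_1·w_2 = 0.6667.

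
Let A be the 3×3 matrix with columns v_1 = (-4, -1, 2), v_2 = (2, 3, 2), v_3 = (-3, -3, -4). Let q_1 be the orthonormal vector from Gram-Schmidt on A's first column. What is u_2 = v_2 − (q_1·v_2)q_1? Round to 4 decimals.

v_1 = (-4, -1, 2); ‖v_1‖ = 4.5826, so q_1 = (-0.8729, -0.2182, 0.4364).
q_1·v_2 = (-0.8729)·2 + (-0.2182)·3 + 0.4364·2 = -1.5275.
u_2 = v_2 + 1.5275·q_1 = (0.6667, 2.6667, 2.6667).

u_2 = (0.6667, 2.6667, 2.6667)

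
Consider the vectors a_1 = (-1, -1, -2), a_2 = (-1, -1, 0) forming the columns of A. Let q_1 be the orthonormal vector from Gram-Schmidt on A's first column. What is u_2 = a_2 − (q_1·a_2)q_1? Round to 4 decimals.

u_2 = (-0.6667, -0.6667, 0.6667)

a_1 = (-1, -1, -2); ‖a_1‖ = 2.4495, so q_1 = (-0.4082, -0.4082, -0.8165).
q_1·a_2 = (-0.4082)·(-1) + (-0.4082)·(-1) + (-0.8165)·0 = 0.8165.
u_2 = a_2 − 0.8165·q_1 = (-0.6667, -0.6667, 0.6667).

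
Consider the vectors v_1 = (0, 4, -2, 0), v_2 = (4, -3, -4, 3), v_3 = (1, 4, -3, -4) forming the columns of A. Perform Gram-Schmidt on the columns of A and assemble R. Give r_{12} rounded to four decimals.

v_1 = (0, 4, -2, 0); ‖v_1‖ = 4.4721, so q_1 = (0.0000, 0.8944, -0.4472, 0.0000).
r_{12} = q_1·v_2 = -0.8944.

r_{12} = -0.8944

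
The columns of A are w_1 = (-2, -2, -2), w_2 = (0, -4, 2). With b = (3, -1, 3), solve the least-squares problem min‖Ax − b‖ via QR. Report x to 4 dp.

w_1 = (-2, -2, -2); ‖w_1‖ = 3.4641, so e_1 = (-0.5774, -0.5774, -0.5774).
e_1·w_2 = (-0.5774)·0 + (-0.5774)·(-4) + (-0.5774)·2 = 1.1547.
u_2 = w_2 − 1.1547·e_1 = (0.6667, -3.3333, 2.6667).
‖u_2‖ = 4.3205, so e_2 = (0.1543, -0.7715, 0.6172).
Qᵀb = (-2.8868, 3.0861).
Back-substitute: x_2 = 3.0861/4.3205 = 0.7143.
x_1 = (-2.8868 − 1.1547·0.7143)/3.4641 = -1.0714.

x = (-1.0714, 0.7143)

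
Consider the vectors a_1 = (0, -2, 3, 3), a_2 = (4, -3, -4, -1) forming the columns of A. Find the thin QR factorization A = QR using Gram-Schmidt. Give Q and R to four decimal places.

a_1 = (0, -2, 3, 3); ‖a_1‖ = 4.6904, so q_1 = (0.0000, -0.4264, 0.6396, 0.6396).
q_1·a_2 = 0.0000·4 + (-0.4264)·(-3) + 0.6396·(-4) + 0.6396·(-1) = -1.9188.
u_2 = a_2 + 1.9188·q_1 = (4.0000, -3.8182, -2.7727, 0.2273).
‖u_2‖ = 6.1902, so q_2 = (0.6462, -0.6168, -0.4479, 0.0367).

Q = [[0.0000, 0.6462], [-0.4264, -0.6168], [0.6396, -0.4479], [0.6396, 0.0367]], R = [[4.6904, -1.9188], [0.0000, 6.1902]]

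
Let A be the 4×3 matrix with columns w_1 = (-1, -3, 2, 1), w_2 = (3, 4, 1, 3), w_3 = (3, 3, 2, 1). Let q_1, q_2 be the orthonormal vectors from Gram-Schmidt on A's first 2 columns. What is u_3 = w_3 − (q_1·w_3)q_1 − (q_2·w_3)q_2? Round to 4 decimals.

u_3 = (0.7765, 0.0941, 1.1765, -1.2941)

w_1 = (-1, -3, 2, 1); ‖w_1‖ = 3.8730, so q_1 = (-0.2582, -0.7746, 0.5164, 0.2582).
q_1·w_2 = (-0.2582)·3 + (-0.7746)·4 + 0.5164·1 + 0.2582·3 = -2.5820.
u_2 = w_2 + 2.5820·q_1 = (2.3333, 2.0000, 2.3333, 3.6667).
‖u_2‖ = 5.3229, so q_2 = (0.4384, 0.3757, 0.4384, 0.6888).
q_1·w_3 = (-0.2582)·3 + (-0.7746)·3 + 0.5164·2 + 0.2582·1 = -1.8074; q_2·w_3 = 0.4384·3 + 0.3757·3 + 0.4384·2 + 0.6888·1 = 4.0078.
u_3 = w_3 + 1.8074·q_1 − 4.0078·q_2 = (0.7765, 0.0941, 1.1765, -1.2941).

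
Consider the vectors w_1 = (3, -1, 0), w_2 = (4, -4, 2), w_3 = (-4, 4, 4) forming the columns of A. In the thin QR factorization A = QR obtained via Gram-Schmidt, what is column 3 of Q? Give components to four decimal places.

e_3 = (0.1961, 0.5883, 0.7845)

w_1 = (3, -1, 0); ‖w_1‖ = 3.1623, so e_1 = (0.9487, -0.3162, 0.0000).
e_1·w_2 = 0.9487·4 + (-0.3162)·(-4) + 0.0000·2 = 5.0596.
u_2 = w_2 − 5.0596·e_1 = (-0.8000, -2.4000, 2.0000).
‖u_2‖ = 3.2249, so e_2 = (-0.2481, -0.7442, 0.6202).
e_1·w_3 = 0.9487·(-4) + (-0.3162)·4 + 0.0000·4 = -5.0596; e_2·w_3 = (-0.2481)·(-4) + (-0.7442)·4 + 0.6202·4 = 0.4961.
u_3 = w_3 + 5.0596·e_1 − 0.4961·e_2 = (0.9231, 2.7692, 3.6923).
‖u_3‖ = 4.7068, so e_3 = (0.1961, 0.5883, 0.7845).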